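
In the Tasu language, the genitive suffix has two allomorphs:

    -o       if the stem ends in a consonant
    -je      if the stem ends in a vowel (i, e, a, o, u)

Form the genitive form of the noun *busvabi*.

The final sound of *busvabi* is /i/, which is a vowel, so the suffix is -je, giving *busvabije*.

busvabije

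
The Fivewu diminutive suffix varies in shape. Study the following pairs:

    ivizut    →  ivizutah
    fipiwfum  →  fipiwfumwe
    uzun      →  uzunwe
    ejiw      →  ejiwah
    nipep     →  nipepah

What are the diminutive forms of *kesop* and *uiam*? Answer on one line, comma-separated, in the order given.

kesopah, uiamwe

The suffix is conditioned by the final consonant: -we when the stem ends in a nasal (*fipiwfum*, *uzun*); -ah when the stem ends in a non-nasal consonant (*ivizut*, *ejiw*, *nipep*).
*kesop* — final consonant /p/ (non-nasal) → -ah → *kesopah*.
The final consonant of *uiam* is /m/, which is a nasal, so the suffix is -we, giving *uiamwe*.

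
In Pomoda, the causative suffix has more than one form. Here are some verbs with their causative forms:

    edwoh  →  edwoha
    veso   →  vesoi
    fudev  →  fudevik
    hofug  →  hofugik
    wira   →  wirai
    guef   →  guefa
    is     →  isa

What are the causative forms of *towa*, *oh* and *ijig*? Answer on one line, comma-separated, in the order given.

towai, oha, ijigik

The suffix is conditioned by the final sound: -a when the stem ends in a voiceless consonant (*edwoh*, *guef*, *is*); -ik when the stem ends in a voiced consonant (*fudev*, *hofug*); -i when the stem ends in a vowel (*veso*, *wira*).
Since the final sound of *towa* is /a/ (a vowel), it takes -i, giving *towai*.
Since the final sound of *oh* is /h/ (a voiceless consonant), it takes -a, giving *oha*.
*ijig*: final sound = /g/, a voiced consonant → -ik → *ijigik*.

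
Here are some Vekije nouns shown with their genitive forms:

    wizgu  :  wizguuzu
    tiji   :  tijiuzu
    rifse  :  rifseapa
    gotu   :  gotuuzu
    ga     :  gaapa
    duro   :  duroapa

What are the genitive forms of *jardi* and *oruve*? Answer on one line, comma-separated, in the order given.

The pattern is height harmony: -uzu when the last vowel of the stem is a high vowel (*wizgu*, *tiji*, *gotu*); -apa when the last vowel of the stem is a non-high vowel (*rifse*, *ga*, *duro*).
*jardi*: last vowel = /i/, a high vowel → -uzu → *jardiuzu*.
*oruve*: last vowel = /e/, a non-high vowel → -apa → *oruveapa*.

jardiuzu, oruveapa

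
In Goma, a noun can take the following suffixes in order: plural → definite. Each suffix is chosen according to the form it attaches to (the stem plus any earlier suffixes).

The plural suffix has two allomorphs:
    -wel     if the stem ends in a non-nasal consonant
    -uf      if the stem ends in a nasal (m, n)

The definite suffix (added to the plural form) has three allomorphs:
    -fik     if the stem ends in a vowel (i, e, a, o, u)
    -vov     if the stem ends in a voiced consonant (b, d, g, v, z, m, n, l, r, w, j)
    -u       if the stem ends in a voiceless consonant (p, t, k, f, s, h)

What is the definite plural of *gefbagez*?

*gefbagez*: final consonant = /z/, non-nasal → -wel → *gefbagezwel*.
Since the final sound of the plural form *gefbagezwel* is /l/ (a voiced consonant), it takes -vov, giving *gefbagezwelvov*.

gefbagezwelvov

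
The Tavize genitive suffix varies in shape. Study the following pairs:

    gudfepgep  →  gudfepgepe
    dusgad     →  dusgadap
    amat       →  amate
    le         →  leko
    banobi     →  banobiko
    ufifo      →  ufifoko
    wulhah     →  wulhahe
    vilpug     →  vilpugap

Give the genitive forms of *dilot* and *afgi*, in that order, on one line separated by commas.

dilote, afgiko

The suffix is conditioned by the final sound: -e when the stem ends in a voiceless consonant (*gudfepgep*, *amat*, *wulhah*); -ap when the stem ends in a voiced consonant (*dusgad*, *vilpug*); -ko when the stem ends in a vowel (*le*, *banobi*, *ufifo*).
*dilot* — final sound /t/ (a voiceless consonant) → -e → *dilote*.
The final sound of *afgi* is /i/, which is a vowel, so the suffix is -ko, giving *afgiko*.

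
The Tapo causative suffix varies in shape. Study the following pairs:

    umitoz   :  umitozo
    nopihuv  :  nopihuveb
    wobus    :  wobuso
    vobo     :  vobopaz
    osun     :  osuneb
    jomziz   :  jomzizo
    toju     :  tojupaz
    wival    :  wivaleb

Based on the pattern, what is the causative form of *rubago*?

rubagopaz

The pattern is sibilance of the final sound: -o when the stem ends in a sibilant (*umitoz*, *wobus*, *jomziz*); -eb when the stem ends in a non-sibilant consonant (*nopihuv*, *osun*, *wival*); -paz when the stem ends in a vowel (*vobo*, *toju*).
The final sound of *rubago* is /o/, which is a vowel, so the suffix is -paz, giving *rubagopaz*.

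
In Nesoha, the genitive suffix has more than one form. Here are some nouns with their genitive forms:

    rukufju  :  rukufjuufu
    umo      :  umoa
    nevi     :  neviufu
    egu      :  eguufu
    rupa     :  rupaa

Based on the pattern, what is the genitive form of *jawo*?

jawoa

The pattern is height harmony: -ufu when the last vowel of the stem is a high vowel (*rukufju*, *nevi*, *egu*); -a when the last vowel of the stem is a non-high vowel (*umo*, *rupa*).
*jawo*: last vowel = /o/, a non-high vowel → -a → *jawoa*.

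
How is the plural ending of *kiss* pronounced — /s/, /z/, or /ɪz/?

/ɪz/

The stem *kiss* ends in a sibilant (/s, z, ʃ, ʒ, tʃ, dʒ/).
The plural suffix surfaces as /ɪz/ after sibilants, /s/ after other voiceless consonants, and /z/ after other voiced sounds.
So the plural -s on *kiss* is pronounced /ɪz/.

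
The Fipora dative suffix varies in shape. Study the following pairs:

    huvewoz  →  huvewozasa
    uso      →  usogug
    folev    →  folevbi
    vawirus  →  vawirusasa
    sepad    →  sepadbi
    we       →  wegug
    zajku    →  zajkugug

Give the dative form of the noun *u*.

The pattern is sibilance of the final sound: -asa when the stem ends in a sibilant (*huvewoz*, *vawirus*); -bi when the stem ends in a non-sibilant consonant (*folev*, *sepad*); -gug when the stem ends in a vowel (*uso*, *we*, *zajku*).
*u* — final sound /u/ (a vowel) → -gug → *ugug*.

ugug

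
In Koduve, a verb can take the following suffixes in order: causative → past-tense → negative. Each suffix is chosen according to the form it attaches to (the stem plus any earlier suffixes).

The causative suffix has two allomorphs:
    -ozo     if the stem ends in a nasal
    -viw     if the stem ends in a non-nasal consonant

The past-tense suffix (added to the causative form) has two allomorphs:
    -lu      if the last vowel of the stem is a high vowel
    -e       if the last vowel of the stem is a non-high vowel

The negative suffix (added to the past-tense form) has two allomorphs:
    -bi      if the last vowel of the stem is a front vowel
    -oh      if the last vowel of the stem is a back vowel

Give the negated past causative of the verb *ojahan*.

Since the final consonant of *ojahan* is /n/ (a nasal), it takes -ozo, giving *ojahanozo*.
Since the last vowel of the causative form *ojahanozo* is /o/ (a non-high vowel), it takes -e, giving *ojahanozoe*.
The past-tense form *ojahanozoe* — last vowel /e/ (a front vowel) → -bi → *ojahanozoebi*.

ojahanozoebi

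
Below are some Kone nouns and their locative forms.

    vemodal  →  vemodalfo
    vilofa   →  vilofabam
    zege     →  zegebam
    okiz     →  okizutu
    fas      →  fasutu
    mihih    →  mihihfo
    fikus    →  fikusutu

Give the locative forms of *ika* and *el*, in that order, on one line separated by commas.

The alternation tracks the final sound of the stem — -utu when the stem ends in a sibilant (*okiz*, *fas*, *fikus*); -fo when the stem ends in a non-sibilant consonant (*vemodal*, *mihih*); -bam when the stem ends in a vowel (*vilofa*, *zege*).
The final sound of *ika* is /a/, which is a vowel, so the suffix is -bam, giving *ikabam*.
Since the final sound of *el* is /l/ (a non-sibilant consonant), it takes -fo, giving *elfo*.

ikabam, elfo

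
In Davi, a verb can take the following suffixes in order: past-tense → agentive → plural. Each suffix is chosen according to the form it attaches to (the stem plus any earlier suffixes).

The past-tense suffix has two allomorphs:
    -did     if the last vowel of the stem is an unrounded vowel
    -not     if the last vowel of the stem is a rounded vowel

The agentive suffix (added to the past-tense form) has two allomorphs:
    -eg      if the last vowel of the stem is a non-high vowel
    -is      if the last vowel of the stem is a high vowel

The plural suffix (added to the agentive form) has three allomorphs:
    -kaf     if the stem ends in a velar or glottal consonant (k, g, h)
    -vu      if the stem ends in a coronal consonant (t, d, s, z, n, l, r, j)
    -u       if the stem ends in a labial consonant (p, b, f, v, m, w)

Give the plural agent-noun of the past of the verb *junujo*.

*junujo*: last vowel = /o/, a rounded vowel → -not → *junujonot*.
Since the last vowel of the past-tense form *junujonot* is /o/ (a non-high vowel), it takes -eg, giving *junujonoteg*.
The agentive form *junujonoteg*: final consonant = /g/, velar/glottal → -kaf → *junujonotegkaf*.

junujonotegkaf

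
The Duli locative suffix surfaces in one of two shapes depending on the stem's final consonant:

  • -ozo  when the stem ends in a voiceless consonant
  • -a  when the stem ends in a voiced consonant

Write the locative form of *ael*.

aela

Since the final consonant of *ael* is /l/ (voiced), it takes -a, giving *aela*.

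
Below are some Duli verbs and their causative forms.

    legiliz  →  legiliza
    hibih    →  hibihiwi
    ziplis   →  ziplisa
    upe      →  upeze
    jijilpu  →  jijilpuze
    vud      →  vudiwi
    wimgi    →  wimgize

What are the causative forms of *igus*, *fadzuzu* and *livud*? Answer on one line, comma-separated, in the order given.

The pattern is sibilance of the final sound: -a when the stem ends in a sibilant (*legiliz*, *ziplis*); -iwi when the stem ends in a non-sibilant consonant (*hibih*, *vud*); -ze when the stem ends in a vowel (*upe*, *jijilpu*, *wimgi*).
*igus*: final sound = /s/, a sibilant → -a → *igusa*.
*fadzuzu* — final sound /u/ (a vowel) → -ze → *fadzuzuze*.
The final sound of *livud* is /d/, which is a non-sibilant consonant, so the suffix is -iwi, giving *livudiwi*.

igusa, fadzuzuze, livudiwi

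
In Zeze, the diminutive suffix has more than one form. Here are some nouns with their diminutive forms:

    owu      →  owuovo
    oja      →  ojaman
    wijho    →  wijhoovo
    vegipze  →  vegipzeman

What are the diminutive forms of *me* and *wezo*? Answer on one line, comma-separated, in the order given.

The alternation tracks the last vowel of the stem — -ovo when the last vowel of the stem is a rounded vowel (*owu*, *wijho*); -man when the last vowel of the stem is an unrounded vowel (*oja*, *vegipze*).
The last vowel of *me* is /e/, which is an unrounded vowel, so the suffix is -man, giving *meman*.
*wezo* — last vowel /o/ (a rounded vowel) → -ovo → *wezoovo*.

meman, wezoovo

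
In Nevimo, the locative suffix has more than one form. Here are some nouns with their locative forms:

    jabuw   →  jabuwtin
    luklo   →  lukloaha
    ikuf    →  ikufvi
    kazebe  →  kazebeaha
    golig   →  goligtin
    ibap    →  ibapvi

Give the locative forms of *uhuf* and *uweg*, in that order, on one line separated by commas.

uhufvi, uwegtin

The alternation tracks the final sound of the stem — -vi when the stem ends in a voiceless consonant (*ikuf*, *ibap*); -tin when the stem ends in a voiced consonant (*jabuw*, *golig*); -aha when the stem ends in a vowel (*luklo*, *kazebe*).
The final sound of *uhuf* is /f/, which is a voiceless consonant, so the suffix is -vi, giving *uhufvi*.
Since the final sound of *uweg* is /g/ (a voiced consonant), it takes -tin, giving *uwegtin*.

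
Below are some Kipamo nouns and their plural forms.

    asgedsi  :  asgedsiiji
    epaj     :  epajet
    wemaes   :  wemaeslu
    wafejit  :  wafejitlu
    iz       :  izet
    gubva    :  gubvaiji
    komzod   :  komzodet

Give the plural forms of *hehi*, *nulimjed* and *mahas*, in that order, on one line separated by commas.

hehiiji, nulimjedet, mahaslu

The pattern is voicing of the final sound: -lu when the stem ends in a voiceless consonant (*wemaes*, *wafejit*); -et when the stem ends in a voiced consonant (*epaj*, *iz*, *komzod*); -iji when the stem ends in a vowel (*asgedsi*, *gubva*).
*hehi* — final sound /i/ (a vowel) → -iji → *hehiiji*.
*nulimjed* — final sound /d/ (a voiced consonant) → -et → *nulimjedet*.
*mahas* — final sound /s/ (a voiceless consonant) → -lu → *mahaslu*.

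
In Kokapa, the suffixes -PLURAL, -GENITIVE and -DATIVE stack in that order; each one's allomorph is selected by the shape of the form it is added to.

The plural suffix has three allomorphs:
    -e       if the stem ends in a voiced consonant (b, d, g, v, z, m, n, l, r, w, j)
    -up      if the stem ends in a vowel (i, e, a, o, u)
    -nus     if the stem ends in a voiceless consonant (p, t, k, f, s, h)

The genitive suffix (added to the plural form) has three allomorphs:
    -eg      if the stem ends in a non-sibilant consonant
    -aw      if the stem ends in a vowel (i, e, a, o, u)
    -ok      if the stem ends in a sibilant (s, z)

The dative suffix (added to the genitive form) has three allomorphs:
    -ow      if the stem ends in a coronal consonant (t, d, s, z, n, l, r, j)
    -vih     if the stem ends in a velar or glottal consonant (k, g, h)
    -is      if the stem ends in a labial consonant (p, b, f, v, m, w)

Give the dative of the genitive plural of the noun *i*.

iupegvih

*i* — final sound /i/ (a vowel) → -up → *iup*.
The plural form *iup*: final sound = /p/, a non-sibilant consonant → -eg → *iupeg*.
The genitive form *iupeg*: final consonant = /g/, velar/glottal → -vih → *iupegvih*.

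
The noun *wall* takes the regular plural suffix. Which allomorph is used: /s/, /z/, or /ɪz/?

/z/

The stem *wall* ends in a voiced non-sibilant sound.
The plural suffix surfaces as /ɪz/ after sibilants, /s/ after other voiceless consonants, and /z/ after other voiced sounds.
So the plural -s on *wall* is pronounced /z/.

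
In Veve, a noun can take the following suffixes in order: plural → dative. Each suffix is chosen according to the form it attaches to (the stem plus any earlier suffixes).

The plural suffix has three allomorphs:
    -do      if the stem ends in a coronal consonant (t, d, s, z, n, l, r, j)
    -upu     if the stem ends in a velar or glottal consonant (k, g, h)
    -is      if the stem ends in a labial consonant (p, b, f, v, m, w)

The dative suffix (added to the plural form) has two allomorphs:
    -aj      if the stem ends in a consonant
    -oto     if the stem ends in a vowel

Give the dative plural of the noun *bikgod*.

*bikgod* — final consonant /d/ (coronal) → -do → *bikgoddo*.
The final sound of the plural form *bikgoddo* is /o/, which is a vowel, so the dative suffix is -oto, giving *bikgoddooto*.

bikgoddooto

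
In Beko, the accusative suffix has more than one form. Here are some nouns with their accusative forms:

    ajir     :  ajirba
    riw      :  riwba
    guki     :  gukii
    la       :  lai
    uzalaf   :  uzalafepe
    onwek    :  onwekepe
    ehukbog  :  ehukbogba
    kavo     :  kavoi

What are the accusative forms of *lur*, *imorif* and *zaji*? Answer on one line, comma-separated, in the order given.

The alternation tracks the final sound of the stem — -epe when the stem ends in a voiceless consonant (*uzalaf*, *onwek*); -ba when the stem ends in a voiced consonant (*ajir*, *riw*, *ehukbog*); -i when the stem ends in a vowel (*guki*, *la*, *kavo*).
Since the final sound of *lur* is /r/ (a voiced consonant), it takes -ba, giving *lurba*.
*imorif* — final sound /f/ (a voiceless consonant) → -epe → *imorifepe*.
*zaji* — final sound /i/ (a vowel) → -i → *zajii*.

lurba, imorifepe, zajii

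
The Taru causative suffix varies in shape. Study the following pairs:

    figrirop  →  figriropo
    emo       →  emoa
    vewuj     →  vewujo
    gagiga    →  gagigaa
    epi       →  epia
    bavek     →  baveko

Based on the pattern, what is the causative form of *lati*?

Looking at the final sound of each stem: -o when the stem ends in a consonant (*figrirop*, *vewuj*, *bavek*); -a when the stem ends in a vowel (*emo*, *gagiga*, *epi*).
Since the final sound of *lati* is /i/ (a vowel), it takes -a, giving *latia*.

latia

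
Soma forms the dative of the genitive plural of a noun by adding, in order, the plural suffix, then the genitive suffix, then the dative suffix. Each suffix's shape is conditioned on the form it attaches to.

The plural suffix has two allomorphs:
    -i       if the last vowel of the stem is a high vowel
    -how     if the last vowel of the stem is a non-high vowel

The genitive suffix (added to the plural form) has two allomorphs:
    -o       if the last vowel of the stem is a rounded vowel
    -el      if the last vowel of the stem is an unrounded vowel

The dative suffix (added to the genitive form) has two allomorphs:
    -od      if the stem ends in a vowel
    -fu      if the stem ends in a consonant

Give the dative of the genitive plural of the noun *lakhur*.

lakhurielfu

The last vowel of *lakhur* is /u/, which is a high vowel, so the plural suffix is -i, giving *lakhuri*.
The plural form *lakhuri*: last vowel = /i/, an unrounded vowel → -el → *lakhuriel*.
The genitive form *lakhuriel*: final sound = /l/, a consonant → -fu → *lakhurielfu*.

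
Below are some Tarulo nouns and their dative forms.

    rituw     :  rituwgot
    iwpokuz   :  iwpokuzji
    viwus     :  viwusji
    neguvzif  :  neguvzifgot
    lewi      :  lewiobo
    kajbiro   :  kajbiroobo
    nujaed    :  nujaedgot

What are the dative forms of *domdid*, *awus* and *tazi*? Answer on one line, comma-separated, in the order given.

The pattern is sibilance of the final sound: -ji when the stem ends in a sibilant (*iwpokuz*, *viwus*); -got when the stem ends in a non-sibilant consonant (*rituw*, *neguvzif*, *nujaed*); -obo when the stem ends in a vowel (*lewi*, *kajbiro*).
*domdid* — final sound /d/ (a non-sibilant consonant) → -got → *domdidgot*.
Since the final sound of *awus* is /s/ (a sibilant), it takes -ji, giving *awusji*.
The final sound of *tazi* is /i/, which is a vowel, so the suffix is -obo, giving *taziobo*.

domdidgot, awusji, taziobo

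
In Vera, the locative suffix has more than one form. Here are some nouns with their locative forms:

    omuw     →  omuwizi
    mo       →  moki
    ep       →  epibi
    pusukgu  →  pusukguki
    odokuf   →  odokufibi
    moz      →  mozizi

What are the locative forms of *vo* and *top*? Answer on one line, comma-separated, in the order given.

voki, topibi

The suffix is conditioned by the final sound: -ibi when the stem ends in a voiceless consonant (*ep*, *odokuf*); -izi when the stem ends in a voiced consonant (*omuw*, *moz*); -ki when the stem ends in a vowel (*mo*, *pusukgu*).
Since the final sound of *vo* is /o/ (a vowel), it takes -ki, giving *voki*.
*top*: final sound = /p/, a voiceless consonant → -ibi → *topibi*.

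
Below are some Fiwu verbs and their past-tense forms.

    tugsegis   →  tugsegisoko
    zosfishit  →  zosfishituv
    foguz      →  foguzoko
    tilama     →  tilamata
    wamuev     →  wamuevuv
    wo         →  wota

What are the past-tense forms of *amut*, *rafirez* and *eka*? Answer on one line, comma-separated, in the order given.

amutuv, rafirezoko, ekata

The pattern is sibilance of the final sound: -oko when the stem ends in a sibilant (*tugsegis*, *foguz*); -uv when the stem ends in a non-sibilant consonant (*zosfishit*, *wamuev*); -ta when the stem ends in a vowel (*tilama*, *wo*).
The final sound of *amut* is /t/, which is a non-sibilant consonant, so the suffix is -uv, giving *amutuv*.
*rafirez* — final sound /z/ (a sibilant) → -oko → *rafirezoko*.
*eka* — final sound /a/ (a vowel) → -ta → *ekata*.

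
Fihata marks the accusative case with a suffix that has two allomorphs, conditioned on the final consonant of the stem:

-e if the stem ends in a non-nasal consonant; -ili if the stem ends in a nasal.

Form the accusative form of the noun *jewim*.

Since the final consonant of *jewim* is /m/ (a nasal), it takes -ili, giving *jewimili*.

jewimili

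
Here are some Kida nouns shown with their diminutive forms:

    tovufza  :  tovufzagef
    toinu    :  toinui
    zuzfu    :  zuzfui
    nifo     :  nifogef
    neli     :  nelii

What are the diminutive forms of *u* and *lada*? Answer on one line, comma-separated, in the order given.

The pattern is height harmony: -i when the last vowel of the stem is a high vowel (*toinu*, *zuzfu*, *neli*); -gef when the last vowel of the stem is a non-high vowel (*tovufza*, *nifo*).
*u*: last vowel = /u/, a high vowel → -i → *ui*.
*lada* — last vowel /a/ (a non-high vowel) → -gef → *ladagef*.

ui, ladagef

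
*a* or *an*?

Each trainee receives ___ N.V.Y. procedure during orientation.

The indefinite article is chosen by the initial *sound* of the following word, not its spelling.
The initialism *N.V.Y.* is read letter by letter; the first letter, N, is pronounced /ɛn/, which begins with a vowel sound.
So the article is *an*: Each trainee receives an N.V.Y. procedure during orientation.

an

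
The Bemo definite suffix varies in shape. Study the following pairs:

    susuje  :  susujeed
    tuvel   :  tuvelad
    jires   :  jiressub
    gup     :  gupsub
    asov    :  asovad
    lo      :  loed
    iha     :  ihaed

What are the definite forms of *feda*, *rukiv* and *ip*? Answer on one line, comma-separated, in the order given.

The pattern is voicing of the final sound: -sub when the stem ends in a voiceless consonant (*jires*, *gup*); -ad when the stem ends in a voiced consonant (*tuvel*, *asov*); -ed when the stem ends in a vowel (*susuje*, *lo*, *iha*).
The final sound of *feda* is /a/, which is a vowel, so the suffix is -ed, giving *fedaed*.
Since the final sound of *rukiv* is /v/ (a voiced consonant), it takes -ad, giving *rukivad*.
The final sound of *ip* is /p/, which is a voiceless consonant, so the suffix is -sub, giving *ipsub*.

fedaed, rukivad, ipsub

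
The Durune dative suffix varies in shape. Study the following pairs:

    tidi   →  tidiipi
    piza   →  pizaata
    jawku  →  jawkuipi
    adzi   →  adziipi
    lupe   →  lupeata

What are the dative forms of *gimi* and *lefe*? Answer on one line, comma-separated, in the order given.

The pattern is height harmony: -ipi when the last vowel of the stem is a high vowel (*tidi*, *jawku*, *adzi*); -ata when the last vowel of the stem is a non-high vowel (*piza*, *lupe*).
The last vowel of *gimi* is /i/, which is a high vowel, so the suffix is -ipi, giving *gimiipi*.
The last vowel of *lefe* is /e/, which is a non-high vowel, so the suffix is -ata, giving *lefeata*.

gimiipi, lefeata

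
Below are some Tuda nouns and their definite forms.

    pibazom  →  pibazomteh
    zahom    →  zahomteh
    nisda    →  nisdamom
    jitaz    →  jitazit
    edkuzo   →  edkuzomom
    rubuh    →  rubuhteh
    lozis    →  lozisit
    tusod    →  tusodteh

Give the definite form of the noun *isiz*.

The suffix is conditioned by the final sound: -it when the stem ends in a sibilant (*jitaz*, *lozis*); -teh when the stem ends in a non-sibilant consonant (*pibazom*, *zahom*, *rubuh*, *tusod*); -mom when the stem ends in a vowel (*nisda*, *edkuzo*).
*isiz*: final sound = /z/, a sibilant → -it → *isizit*.

isizit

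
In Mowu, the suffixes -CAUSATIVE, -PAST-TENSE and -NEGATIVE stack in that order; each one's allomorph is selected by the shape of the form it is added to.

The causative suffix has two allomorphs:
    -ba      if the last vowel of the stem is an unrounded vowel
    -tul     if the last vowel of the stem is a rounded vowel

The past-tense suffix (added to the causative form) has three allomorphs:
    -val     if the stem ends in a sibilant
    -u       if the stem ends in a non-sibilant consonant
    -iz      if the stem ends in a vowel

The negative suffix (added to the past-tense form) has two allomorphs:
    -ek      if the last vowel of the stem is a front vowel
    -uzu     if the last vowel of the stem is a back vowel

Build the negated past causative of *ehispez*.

*ehispez*: last vowel = /e/, an unrounded vowel → -ba → *ehispezba*.
The causative form *ehispezba*: final sound = /a/, a vowel → -iz → *ehispezbaiz*.
The past-tense form *ehispezbaiz* — last vowel /i/ (a front vowel) → -ek → *ehispezbaizek*.

ehispezbaizek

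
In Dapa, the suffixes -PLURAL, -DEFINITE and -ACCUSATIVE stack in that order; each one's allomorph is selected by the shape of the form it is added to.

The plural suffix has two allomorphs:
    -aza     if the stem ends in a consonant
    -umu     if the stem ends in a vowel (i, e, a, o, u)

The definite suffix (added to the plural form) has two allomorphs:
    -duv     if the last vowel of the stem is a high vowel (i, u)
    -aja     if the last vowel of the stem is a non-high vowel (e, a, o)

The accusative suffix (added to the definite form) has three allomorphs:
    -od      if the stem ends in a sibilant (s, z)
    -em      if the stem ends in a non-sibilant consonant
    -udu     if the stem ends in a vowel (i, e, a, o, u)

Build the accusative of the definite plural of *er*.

erazaajaudu

The final sound of *er* is /r/, which is a consonant, so the plural suffix is -aza, giving *eraza*.
The plural form *eraza* — last vowel /a/ (a non-high vowel) → -aja → *erazaaja*.
Since the final sound of the definite form *erazaaja* is /a/ (a vowel), it takes -udu, giving *erazaajaudu*.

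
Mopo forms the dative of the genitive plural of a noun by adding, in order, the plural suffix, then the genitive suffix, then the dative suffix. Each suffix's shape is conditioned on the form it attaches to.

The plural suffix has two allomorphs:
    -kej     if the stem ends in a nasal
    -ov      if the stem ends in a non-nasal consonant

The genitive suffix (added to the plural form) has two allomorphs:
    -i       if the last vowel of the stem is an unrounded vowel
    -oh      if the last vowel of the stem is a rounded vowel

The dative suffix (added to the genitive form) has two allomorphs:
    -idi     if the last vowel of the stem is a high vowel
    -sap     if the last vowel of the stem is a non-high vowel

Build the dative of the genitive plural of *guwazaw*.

guwazawovohsap

*guwazaw* — final consonant /w/ (non-nasal) → -ov → *guwazawov*.
The last vowel of the plural form *guwazawov* is /o/, which is a rounded vowel, so the genitive suffix is -oh, giving *guwazawovoh*.
The last vowel of the genitive form *guwazawovoh* is /o/, which is a non-high vowel, so the dative suffix is -sap, giving *guwazawovohsap*.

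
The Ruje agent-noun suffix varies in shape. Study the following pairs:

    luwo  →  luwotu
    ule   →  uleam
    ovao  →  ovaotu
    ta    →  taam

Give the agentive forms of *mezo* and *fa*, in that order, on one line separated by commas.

mezotu, faam

The suffix is conditioned by the last vowel: -tu when the last vowel of the stem is a rounded vowel (*luwo*, *ovao*); -am when the last vowel of the stem is an unrounded vowel (*ule*, *ta*).
The last vowel of *mezo* is /o/, which is a rounded vowel, so the suffix is -tu, giving *mezotu*.
*fa*: last vowel = /a/, an unrounded vowel → -am → *faam*.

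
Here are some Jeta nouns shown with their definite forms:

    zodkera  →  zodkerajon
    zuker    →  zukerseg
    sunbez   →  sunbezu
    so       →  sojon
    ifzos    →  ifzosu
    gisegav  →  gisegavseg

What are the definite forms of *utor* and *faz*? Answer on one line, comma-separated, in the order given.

utorseg, fazu

The alternation tracks the final sound of the stem — -u when the stem ends in a sibilant (*sunbez*, *ifzos*); -seg when the stem ends in a non-sibilant consonant (*zuker*, *gisegav*); -jon when the stem ends in a vowel (*zodkera*, *so*).
*utor* — final sound /r/ (a non-sibilant consonant) → -seg → *utorseg*.
*faz*: final sound = /z/, a sibilant → -u → *fazu*.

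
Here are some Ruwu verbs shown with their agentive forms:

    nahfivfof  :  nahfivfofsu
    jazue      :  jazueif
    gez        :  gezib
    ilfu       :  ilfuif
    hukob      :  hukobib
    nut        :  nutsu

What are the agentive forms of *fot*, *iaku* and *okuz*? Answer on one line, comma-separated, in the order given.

fotsu, iakuif, okuzib

The suffix is conditioned by the final sound: -su when the stem ends in a voiceless consonant (*nahfivfof*, *nut*); -ib when the stem ends in a voiced consonant (*gez*, *hukob*); -if when the stem ends in a vowel (*jazue*, *ilfu*).
*fot*: final sound = /t/, a voiceless consonant → -su → *fotsu*.
The final sound of *iaku* is /u/, which is a vowel, so the suffix is -if, giving *iakuif*.
*okuz* — final sound /z/ (a voiced consonant) → -ib → *okuzib*.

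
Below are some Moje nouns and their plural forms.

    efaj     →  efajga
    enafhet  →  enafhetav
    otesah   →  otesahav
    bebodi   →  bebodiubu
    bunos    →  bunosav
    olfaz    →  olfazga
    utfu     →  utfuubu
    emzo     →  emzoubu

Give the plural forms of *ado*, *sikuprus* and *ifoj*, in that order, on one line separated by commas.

adoubu, sikuprusav, ifojga

Looking at the final sound of each stem: -av when the stem ends in a voiceless consonant (*enafhet*, *otesah*, *bunos*); -ga when the stem ends in a voiced consonant (*efaj*, *olfaz*); -ubu when the stem ends in a vowel (*bebodi*, *utfu*, *emzo*).
The final sound of *ado* is /o/, which is a vowel, so the suffix is -ubu, giving *adoubu*.
Since the final sound of *sikuprus* is /s/ (a voiceless consonant), it takes -av, giving *sikuprusav*.
*ifoj* — final sound /j/ (a voiced consonant) → -ga → *ifojga*.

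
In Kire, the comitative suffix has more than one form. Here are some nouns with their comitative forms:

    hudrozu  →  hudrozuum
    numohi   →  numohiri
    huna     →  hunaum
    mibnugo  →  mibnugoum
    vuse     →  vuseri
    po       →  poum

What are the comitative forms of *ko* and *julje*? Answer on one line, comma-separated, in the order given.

The suffix is conditioned by the last vowel: -ri when the last vowel of the stem is a front vowel (*numohi*, *vuse*); -um when the last vowel of the stem is a back vowel (*hudrozu*, *huna*, *mibnugo*, *po*).
The last vowel of *ko* is /o/, which is a back vowel, so the suffix is -um, giving *koum*.
Since the last vowel of *julje* is /e/ (a front vowel), it takes -ri, giving *juljeri*.

koum, juljeri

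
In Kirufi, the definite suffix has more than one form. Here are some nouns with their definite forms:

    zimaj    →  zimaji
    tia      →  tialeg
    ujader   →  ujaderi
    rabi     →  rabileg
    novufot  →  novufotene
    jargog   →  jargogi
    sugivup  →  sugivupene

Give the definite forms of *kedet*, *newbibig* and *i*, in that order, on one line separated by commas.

kedetene, newbibigi, ileg

Looking at the final sound of each stem: -ene when the stem ends in a voiceless consonant (*novufot*, *sugivup*); -i when the stem ends in a voiced consonant (*zimaj*, *ujader*, *jargog*); -leg when the stem ends in a vowel (*tia*, *rabi*).
Since the final sound of *kedet* is /t/ (a voiceless consonant), it takes -ene, giving *kedetene*.
*newbibig*: final sound = /g/, a voiced consonant → -i → *newbibigi*.
*i* — final sound /i/ (a vowel) → -leg → *ileg*.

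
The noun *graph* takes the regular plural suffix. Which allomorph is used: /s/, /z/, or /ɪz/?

The stem *graph* ends in a voiceless non-sibilant consonant.
The plural suffix surfaces as /ɪz/ after sibilants, /s/ after other voiceless consonants, and /z/ after other voiced sounds.
So the plural -s on *graph* is pronounced /s/.

/s/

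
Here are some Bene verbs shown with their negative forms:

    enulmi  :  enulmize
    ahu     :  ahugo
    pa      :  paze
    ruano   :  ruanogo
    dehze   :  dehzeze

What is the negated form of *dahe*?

The pattern is rounding harmony: -go when the last vowel of the stem is a rounded vowel (*ahu*, *ruano*); -ze when the last vowel of the stem is an unrounded vowel (*enulmi*, *pa*, *dehze*).
*dahe* — last vowel /e/ (an unrounded vowel) → -ze → *daheze*.

daheze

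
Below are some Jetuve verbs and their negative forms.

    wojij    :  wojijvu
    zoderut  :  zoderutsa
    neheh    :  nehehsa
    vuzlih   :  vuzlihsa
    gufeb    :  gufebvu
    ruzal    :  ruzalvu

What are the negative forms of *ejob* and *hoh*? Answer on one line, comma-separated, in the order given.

ejobvu, hohsa

The alternation tracks the final consonant of the stem — -sa when the stem ends in a voiceless consonant (*zoderut*, *neheh*, *vuzlih*); -vu when the stem ends in a voiced consonant (*wojij*, *gufeb*, *ruzal*).
*ejob* — final consonant /b/ (voiced) → -vu → *ejobvu*.
*hoh*: final consonant = /h/, voiceless → -sa → *hohsa*.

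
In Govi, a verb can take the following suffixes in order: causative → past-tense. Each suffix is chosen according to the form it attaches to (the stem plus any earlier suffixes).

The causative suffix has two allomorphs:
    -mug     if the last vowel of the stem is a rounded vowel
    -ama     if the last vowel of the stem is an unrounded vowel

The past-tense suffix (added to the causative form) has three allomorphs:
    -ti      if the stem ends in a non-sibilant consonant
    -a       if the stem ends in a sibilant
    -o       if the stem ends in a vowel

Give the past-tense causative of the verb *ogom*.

The last vowel of *ogom* is /o/, which is a rounded vowel, so the causative suffix is -mug, giving *ogommug*.
The causative form *ogommug*: final sound = /g/, a non-sibilant consonant → -ti → *ogommugti*.

ogommugti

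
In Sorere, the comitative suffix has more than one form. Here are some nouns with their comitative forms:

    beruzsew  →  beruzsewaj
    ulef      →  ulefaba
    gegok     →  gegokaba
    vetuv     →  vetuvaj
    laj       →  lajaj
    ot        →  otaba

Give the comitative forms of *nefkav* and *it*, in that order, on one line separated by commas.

The suffix is conditioned by the final consonant: -aba when the stem ends in a voiceless consonant (*ulef*, *gegok*, *ot*); -aj when the stem ends in a voiced consonant (*beruzsew*, *vetuv*, *laj*).
*nefkav*: final consonant = /v/, voiced → -aj → *nefkavaj*.
*it* — final consonant /t/ (voiceless) → -aba → *itaba*.

nefkavaj, itaba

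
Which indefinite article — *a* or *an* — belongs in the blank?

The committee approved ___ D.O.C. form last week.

a

The indefinite article is chosen by the initial *sound* of the following word, not its spelling.
The initialism *D.O.C.* is read letter by letter; the first letter, D, is pronounced /diː/, which begins with a consonant sound.
So the article is *a*: The committee approved a D.O.C. form last week.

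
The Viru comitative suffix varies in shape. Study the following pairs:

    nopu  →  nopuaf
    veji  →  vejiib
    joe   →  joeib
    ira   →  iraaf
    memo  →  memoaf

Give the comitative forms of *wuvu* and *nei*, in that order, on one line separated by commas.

Looking at the last vowel of each stem: -ib when the last vowel of the stem is a front vowel (*veji*, *joe*); -af when the last vowel of the stem is a back vowel (*nopu*, *ira*, *memo*).
*wuvu* — last vowel /u/ (a back vowel) → -af → *wuvuaf*.
Since the last vowel of *nei* is /i/ (a front vowel), it takes -ib, giving *neiib*.

wuvuaf, neiib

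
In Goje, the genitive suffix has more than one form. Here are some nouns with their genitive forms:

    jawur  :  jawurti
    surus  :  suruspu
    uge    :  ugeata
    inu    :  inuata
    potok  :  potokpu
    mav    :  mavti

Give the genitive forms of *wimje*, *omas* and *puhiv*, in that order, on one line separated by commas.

wimjeata, omaspu, puhivti

The alternation tracks the final sound of the stem — -pu when the stem ends in a voiceless consonant (*surus*, *potok*); -ti when the stem ends in a voiced consonant (*jawur*, *mav*); -ata when the stem ends in a vowel (*uge*, *inu*).
*wimje* — final sound /e/ (a vowel) → -ata → *wimjeata*.
Since the final sound of *omas* is /s/ (a voiceless consonant), it takes -pu, giving *omaspu*.
*puhiv* — final sound /v/ (a voiced consonant) → -ti → *puhivti*.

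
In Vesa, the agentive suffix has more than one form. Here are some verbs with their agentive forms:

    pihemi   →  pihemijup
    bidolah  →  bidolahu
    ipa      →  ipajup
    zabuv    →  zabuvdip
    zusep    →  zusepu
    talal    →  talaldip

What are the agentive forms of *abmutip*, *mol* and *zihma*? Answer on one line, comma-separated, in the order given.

abmutipu, moldip, zihmajup

Looking at the final sound of each stem: -u when the stem ends in a voiceless consonant (*bidolah*, *zusep*); -dip when the stem ends in a voiced consonant (*zabuv*, *talal*); -jup when the stem ends in a vowel (*pihemi*, *ipa*).
Since the final sound of *abmutip* is /p/ (a voiceless consonant), it takes -u, giving *abmutipu*.
*mol* — final sound /l/ (a voiced consonant) → -dip → *moldip*.
*zihma*: final sound = /a/, a vowel → -jup → *zihmajup*.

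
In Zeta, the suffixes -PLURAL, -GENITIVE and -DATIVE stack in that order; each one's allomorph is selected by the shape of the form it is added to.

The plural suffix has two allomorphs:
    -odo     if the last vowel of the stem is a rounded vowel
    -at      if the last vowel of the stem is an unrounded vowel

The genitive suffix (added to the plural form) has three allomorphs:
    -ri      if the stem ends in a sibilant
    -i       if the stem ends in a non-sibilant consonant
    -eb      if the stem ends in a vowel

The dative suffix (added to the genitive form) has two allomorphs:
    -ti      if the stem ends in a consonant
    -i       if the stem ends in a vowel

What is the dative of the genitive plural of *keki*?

The last vowel of *keki* is /i/, which is an unrounded vowel, so the plural suffix is -at, giving *kekiat*.
The plural form *kekiat*: final sound = /t/, a non-sibilant consonant → -i → *kekiati*.
Since the final sound of the genitive form *kekiati* is /i/ (a vowel), it takes -i, giving *kekiatii*.

kekiatii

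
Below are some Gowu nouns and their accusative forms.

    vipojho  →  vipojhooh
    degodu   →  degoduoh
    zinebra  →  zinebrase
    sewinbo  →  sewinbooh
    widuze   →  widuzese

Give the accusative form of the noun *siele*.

sielese

The alternation tracks the last vowel of the stem — -oh when the last vowel of the stem is a rounded vowel (*vipojho*, *degodu*, *sewinbo*); -se when the last vowel of the stem is an unrounded vowel (*zinebra*, *widuze*).
The last vowel of *siele* is /e/, which is an unrounded vowel, so the suffix is -se, giving *sielese*.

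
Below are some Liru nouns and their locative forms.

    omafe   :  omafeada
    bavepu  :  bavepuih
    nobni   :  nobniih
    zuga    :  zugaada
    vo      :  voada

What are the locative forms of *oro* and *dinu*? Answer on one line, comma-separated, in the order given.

Looking at the last vowel of each stem: -ih when the last vowel of the stem is a high vowel (*bavepu*, *nobni*); -ada when the last vowel of the stem is a non-high vowel (*omafe*, *zuga*, *vo*).
The last vowel of *oro* is /o/, which is a non-high vowel, so the suffix is -ada, giving *oroada*.
Since the last vowel of *dinu* is /u/ (a high vowel), it takes -ih, giving *dinuih*.

oroada, dinuih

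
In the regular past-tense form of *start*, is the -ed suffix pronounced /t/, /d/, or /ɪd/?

The stem *start* ends in /t/ or /d/.
The -ed suffix is realized as /ɪd/ after /t, d/; as /t/ after other voiceless consonants; and as /d/ after other voiced sounds.
So -ed on *start* is pronounced /ɪd/.

/ɪd/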